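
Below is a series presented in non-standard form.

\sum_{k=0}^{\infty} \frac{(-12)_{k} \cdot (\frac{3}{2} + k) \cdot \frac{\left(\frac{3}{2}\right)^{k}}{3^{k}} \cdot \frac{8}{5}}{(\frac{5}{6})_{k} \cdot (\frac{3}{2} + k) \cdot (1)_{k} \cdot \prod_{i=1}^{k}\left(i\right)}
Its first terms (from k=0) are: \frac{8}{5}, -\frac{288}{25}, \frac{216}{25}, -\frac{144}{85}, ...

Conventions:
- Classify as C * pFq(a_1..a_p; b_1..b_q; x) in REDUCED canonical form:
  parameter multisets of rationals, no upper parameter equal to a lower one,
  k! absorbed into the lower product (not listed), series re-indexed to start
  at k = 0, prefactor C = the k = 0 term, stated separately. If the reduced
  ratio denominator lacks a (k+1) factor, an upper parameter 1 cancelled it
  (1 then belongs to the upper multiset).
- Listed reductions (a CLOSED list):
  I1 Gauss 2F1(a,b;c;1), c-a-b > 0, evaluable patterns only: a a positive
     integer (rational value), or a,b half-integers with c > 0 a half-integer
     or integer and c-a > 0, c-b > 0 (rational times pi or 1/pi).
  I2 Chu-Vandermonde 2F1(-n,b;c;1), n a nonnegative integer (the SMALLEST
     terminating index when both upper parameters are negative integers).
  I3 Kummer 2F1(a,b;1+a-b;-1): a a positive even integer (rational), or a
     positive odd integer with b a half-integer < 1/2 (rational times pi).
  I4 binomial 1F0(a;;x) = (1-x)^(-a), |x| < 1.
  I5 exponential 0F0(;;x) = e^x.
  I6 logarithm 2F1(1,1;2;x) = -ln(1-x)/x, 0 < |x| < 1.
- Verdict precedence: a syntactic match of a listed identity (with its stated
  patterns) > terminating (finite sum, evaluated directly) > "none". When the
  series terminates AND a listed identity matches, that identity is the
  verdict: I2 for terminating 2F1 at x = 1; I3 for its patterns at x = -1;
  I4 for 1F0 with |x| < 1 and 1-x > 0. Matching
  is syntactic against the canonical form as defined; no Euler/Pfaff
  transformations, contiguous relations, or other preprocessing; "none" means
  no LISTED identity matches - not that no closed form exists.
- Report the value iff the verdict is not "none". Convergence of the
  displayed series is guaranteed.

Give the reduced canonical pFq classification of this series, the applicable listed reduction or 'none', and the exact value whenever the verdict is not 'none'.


The tell: t_0 being \frac{8}{5}, the product of the first k integers (prefactor 8/5) is k!.
Consecutive-term ratio: r(k) = \frac{1}{2} * (k-12) / [(k+\frac{5}{6}) (k+1) (k+1)] - rational in k, leading ratio \frac{1}{2}; with t_0 = \frac{8}{5}, classification follows.

The series (x = \frac{1}{2}) is 1F2: upper {-12}, lower {\frac{5}{6}, 1}, prefactor \frac{8}{5}. Verdict: terminating. (-12)_k vanishes past k = 12, leaving a 13-term sum, computed directly. Sum: -\frac{5752510470439940692439}{2015689291589974000000}.


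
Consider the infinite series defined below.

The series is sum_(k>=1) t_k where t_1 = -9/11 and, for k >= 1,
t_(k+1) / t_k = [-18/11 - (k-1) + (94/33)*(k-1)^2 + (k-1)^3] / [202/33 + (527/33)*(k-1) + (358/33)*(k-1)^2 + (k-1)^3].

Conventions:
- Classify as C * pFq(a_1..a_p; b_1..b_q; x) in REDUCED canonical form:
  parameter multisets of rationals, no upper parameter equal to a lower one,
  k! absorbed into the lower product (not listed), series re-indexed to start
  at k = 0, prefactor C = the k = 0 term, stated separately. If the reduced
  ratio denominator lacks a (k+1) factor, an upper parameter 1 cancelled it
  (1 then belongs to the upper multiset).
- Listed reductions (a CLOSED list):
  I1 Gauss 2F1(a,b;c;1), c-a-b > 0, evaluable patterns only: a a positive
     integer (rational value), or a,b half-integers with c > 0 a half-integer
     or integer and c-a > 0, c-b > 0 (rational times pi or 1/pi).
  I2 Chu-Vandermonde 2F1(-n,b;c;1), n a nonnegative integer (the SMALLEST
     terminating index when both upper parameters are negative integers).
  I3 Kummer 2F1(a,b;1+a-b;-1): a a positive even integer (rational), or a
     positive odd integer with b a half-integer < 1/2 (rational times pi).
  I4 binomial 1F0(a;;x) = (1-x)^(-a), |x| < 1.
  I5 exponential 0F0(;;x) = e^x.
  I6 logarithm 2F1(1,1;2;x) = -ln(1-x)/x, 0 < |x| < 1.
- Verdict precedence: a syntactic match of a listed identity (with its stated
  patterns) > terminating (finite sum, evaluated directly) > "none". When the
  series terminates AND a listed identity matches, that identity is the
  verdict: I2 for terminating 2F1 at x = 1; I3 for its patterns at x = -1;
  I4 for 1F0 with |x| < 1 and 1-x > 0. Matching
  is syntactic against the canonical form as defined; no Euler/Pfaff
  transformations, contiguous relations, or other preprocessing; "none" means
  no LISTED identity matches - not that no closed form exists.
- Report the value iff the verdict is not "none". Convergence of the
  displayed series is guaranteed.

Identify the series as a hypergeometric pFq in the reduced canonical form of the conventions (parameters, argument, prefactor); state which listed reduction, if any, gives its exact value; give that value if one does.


With C = -9/11: the canonical form is 2F1(-9/11, 3; 101/11; 1). Verdict (x = 1): Gauss (I1, integer-parameter pattern) applies (x = 1: the Gamma ratio telescopes since c-a-b = 7 > 0 and a = 3 in Z>0). Exact value: -60435/102487.

First insight: from the first term -9/11: cancel k + 2/3 from the displayed ratio first; then prefactor -9/11.
Ratio: r(k) = 1 * (k-9/11) (k+3) / [(k+101/11) (k+1)] ; factor over Q: parameters, x = 1, and C = -9/11.


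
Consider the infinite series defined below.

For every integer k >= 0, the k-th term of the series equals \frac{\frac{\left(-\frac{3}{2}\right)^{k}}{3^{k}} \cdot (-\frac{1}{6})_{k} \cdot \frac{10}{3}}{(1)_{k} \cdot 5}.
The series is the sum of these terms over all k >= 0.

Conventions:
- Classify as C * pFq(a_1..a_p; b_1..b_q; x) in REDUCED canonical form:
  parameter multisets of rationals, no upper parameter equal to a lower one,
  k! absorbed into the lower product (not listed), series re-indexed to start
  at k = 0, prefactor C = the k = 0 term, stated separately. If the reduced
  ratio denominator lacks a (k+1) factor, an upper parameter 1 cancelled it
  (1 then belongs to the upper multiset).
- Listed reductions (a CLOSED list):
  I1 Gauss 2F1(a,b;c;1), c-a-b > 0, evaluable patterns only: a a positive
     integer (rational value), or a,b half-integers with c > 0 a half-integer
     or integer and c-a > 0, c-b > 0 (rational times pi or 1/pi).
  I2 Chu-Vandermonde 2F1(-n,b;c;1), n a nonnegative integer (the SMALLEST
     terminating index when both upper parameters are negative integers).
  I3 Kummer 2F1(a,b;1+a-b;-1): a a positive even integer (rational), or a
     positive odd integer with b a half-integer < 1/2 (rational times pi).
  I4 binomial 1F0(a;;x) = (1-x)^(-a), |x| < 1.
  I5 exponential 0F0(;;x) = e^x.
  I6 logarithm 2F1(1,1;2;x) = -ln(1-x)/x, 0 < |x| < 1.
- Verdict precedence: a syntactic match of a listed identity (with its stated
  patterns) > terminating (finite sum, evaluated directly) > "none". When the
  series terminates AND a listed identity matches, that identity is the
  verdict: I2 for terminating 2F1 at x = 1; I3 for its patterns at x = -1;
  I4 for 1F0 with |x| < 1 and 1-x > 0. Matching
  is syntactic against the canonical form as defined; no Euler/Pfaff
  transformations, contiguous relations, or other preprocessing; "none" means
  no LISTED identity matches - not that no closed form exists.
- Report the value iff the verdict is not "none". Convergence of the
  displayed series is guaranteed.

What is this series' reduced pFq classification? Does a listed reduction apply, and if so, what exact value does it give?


Prefactor \frac{2}{3}, argument -\frac{1}{2}: 1F0 with upper {-\frac{1}{6}} over lower {-}. Verdict: the binomial series (I4) applies (the 1F0 binomial series: exponent 1/6, x = -\frac{1}{2}). Hence: \frac{2}{3} \cdot \left(\frac{3}{2}\right)^{\frac{1}{6}}.

Structural cue: t_0 = \frac{2}{3} here, and the constant factors (C = 2/3) combine into one prefactor.
Adjacent-term ratio: r(k) = -\frac{1}{2} * (k-\frac{1}{6}) / [(k+1)] - rational in k, leading ratio -\frac{1}{2}; with t_0 = \frac{2}{3}, classification follows.


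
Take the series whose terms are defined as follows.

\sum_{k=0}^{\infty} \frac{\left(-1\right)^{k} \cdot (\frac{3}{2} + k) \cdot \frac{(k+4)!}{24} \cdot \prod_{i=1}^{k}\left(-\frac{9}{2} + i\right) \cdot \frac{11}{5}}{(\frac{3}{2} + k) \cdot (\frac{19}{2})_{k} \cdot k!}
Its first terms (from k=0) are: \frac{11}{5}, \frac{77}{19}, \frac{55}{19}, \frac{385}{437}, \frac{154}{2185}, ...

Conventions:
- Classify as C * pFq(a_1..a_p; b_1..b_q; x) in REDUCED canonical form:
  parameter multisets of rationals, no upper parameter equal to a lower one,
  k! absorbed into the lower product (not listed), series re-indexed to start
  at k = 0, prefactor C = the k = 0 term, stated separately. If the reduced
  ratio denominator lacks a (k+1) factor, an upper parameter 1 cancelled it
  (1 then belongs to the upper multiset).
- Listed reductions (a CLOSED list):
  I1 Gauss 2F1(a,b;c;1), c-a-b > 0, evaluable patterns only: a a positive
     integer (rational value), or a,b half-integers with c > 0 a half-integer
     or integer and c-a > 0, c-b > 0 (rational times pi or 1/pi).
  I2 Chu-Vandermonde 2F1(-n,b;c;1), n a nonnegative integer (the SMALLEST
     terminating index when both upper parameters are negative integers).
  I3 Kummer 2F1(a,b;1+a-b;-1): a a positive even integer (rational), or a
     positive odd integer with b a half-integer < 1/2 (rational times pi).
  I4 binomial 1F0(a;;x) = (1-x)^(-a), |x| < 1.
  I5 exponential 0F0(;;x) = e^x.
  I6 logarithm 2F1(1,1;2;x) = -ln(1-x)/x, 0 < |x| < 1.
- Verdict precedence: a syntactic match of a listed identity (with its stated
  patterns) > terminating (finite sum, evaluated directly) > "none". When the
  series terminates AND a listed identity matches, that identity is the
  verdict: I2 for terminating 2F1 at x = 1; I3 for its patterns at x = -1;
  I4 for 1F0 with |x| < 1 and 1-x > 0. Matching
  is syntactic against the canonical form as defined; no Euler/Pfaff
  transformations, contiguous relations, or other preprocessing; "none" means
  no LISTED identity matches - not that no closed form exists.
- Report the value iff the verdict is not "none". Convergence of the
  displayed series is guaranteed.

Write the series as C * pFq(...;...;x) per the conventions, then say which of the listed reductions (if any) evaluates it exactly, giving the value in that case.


At argument -1: a 2F1 with upper {-\frac{7}{2}, 5}, lower {\frac{19}{2}}, scaled by C = \frac{11}{5}. Verdict at x = -1: the Kummer evaluation I3 matches (x = -1; c = \frac{19}{2} equals 1+a-b for upper {-\frac{7}{2}, 5}: listed pattern). Value: \frac{1684683}{524288} \cdot \pi.

Structural cue: with t_0 = \frac{11}{5}, striking the common factor k + 3/2 reduces the term (C = 11/5).
Adjacent-term ratio: r(k) = -1 * (k-\frac{7}{2}) (k+5) / [(k+\frac{19}{2}) (k+1)] - rational in k. x = -1; t_0 = \frac{11}{5}; negate the roots.


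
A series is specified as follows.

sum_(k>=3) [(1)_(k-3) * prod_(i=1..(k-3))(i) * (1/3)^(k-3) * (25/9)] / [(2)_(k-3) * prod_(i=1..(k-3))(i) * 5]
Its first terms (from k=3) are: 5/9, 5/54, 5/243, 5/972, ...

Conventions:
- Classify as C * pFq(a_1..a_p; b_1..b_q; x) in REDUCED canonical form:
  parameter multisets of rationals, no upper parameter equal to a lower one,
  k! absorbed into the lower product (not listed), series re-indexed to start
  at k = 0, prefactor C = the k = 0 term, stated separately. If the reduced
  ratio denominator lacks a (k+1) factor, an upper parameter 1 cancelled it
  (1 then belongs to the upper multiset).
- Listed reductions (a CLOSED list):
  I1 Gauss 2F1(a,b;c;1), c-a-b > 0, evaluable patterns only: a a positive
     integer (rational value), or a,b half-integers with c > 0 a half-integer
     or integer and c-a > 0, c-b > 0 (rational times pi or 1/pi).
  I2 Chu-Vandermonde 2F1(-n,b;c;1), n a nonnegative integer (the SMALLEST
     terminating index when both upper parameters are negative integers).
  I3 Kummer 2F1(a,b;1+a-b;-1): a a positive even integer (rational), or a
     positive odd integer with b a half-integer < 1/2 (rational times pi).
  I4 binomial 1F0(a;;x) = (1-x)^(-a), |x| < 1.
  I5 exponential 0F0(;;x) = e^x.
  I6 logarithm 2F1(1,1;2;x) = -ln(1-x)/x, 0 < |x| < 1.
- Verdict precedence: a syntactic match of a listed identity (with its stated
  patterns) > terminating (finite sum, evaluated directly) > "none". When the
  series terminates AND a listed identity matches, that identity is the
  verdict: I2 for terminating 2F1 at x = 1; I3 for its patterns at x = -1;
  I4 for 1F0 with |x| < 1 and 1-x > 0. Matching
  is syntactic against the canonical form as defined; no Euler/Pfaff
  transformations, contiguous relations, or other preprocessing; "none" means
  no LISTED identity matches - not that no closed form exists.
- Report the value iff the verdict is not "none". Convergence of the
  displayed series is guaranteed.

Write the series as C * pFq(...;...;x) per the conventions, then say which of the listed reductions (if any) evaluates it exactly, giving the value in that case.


With C = 5/9: the canonical form is 2F1(1, 1; 2; 1/3). Verdict (x = 1/3): the I6 logarithm reduction applies (the logarithm: parameters (1,1;2), x = 1/3). Its exact value is (-5/3) * ln(2/3).

The tell: x = (1/3) and the product of the first k integers (C = 5/9) is k!.
Consecutive-term ratio: r(k) = (1/3) * (k+1) (k+1) / [(k+2) (k+1)] - poly over poly, x = (1/3) from leading terms; C = 5/9 at k = 0.


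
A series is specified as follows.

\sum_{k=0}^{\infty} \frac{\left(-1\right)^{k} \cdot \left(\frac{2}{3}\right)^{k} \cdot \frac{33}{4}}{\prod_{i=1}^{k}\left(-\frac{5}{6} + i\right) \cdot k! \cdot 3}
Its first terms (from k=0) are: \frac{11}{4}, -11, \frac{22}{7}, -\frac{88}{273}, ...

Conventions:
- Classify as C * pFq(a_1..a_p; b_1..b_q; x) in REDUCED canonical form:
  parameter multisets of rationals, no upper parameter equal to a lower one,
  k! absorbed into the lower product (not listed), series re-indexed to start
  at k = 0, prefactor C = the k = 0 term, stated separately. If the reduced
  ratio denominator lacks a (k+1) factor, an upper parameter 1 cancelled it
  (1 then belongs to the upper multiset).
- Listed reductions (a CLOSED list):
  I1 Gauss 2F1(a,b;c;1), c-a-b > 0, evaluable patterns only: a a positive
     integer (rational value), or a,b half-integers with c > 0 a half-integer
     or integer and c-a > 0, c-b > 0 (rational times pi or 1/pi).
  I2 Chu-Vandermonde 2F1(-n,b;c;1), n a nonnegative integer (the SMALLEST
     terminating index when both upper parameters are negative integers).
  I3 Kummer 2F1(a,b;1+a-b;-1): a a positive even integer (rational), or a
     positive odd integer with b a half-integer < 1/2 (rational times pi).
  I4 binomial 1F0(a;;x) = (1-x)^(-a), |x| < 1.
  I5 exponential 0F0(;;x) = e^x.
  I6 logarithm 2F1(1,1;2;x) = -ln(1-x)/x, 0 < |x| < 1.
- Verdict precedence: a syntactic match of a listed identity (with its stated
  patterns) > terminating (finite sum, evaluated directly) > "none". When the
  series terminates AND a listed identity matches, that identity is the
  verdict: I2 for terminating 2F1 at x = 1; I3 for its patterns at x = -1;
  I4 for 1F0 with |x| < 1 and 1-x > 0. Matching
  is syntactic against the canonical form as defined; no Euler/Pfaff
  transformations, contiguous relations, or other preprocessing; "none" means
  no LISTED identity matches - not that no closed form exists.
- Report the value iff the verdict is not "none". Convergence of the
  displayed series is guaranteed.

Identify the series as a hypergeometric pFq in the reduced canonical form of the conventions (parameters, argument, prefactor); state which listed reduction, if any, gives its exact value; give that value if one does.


Prefactor \frac{11}{4}, argument -\frac{2}{3}: 0F1 with upper {-} over lower {\frac{1}{6}}. Verdict: no listed reduction: x = -\frac{2}{3} and upper {-} fail every I1-I6 pattern.

First insight: from the first term \frac{11}{4}: the constant factors (C = 11/4) combine into one prefactor.
Term ratio: r(k) = -\frac{2}{3} * 1 / [(k+\frac{1}{6}) (k+1)] - rational; roots negated = parameters, x = -\frac{2}{3}, C = \frac{11}{4}.


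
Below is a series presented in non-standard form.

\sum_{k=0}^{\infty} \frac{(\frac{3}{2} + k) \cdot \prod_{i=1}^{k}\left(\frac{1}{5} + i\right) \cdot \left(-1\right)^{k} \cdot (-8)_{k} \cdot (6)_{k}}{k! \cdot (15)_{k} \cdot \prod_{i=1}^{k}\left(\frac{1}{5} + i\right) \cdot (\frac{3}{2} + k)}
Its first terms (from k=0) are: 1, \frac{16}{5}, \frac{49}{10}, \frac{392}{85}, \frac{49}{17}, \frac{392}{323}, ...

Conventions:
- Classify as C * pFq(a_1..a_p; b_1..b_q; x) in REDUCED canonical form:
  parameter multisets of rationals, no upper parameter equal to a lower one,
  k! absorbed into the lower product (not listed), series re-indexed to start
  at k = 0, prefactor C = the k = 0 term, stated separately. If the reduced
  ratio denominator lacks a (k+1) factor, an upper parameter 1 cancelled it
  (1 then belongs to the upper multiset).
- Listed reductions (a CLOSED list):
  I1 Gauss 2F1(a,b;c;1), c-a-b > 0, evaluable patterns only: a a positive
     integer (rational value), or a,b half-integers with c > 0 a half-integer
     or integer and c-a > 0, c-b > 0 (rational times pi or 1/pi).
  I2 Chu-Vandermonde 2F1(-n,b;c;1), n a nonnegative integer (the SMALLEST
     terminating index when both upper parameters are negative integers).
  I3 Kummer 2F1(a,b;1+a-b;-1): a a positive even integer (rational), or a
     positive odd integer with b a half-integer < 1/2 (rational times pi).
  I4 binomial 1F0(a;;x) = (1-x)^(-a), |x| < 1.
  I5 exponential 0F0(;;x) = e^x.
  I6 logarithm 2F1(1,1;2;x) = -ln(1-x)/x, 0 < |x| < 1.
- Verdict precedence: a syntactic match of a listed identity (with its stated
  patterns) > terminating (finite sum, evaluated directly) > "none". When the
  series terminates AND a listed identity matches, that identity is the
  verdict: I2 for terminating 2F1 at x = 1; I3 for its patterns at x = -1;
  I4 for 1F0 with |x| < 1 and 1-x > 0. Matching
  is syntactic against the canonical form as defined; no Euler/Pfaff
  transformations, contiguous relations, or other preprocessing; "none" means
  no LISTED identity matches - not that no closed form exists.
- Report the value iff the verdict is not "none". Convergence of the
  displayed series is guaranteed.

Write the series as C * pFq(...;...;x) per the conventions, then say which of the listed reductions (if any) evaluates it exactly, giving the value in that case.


x = -1 here; the reduced form reads 2F1, upper {-8, 6}, lower {15}, C = 1. Verdict (x = -1): the Kummer evaluation I3 applies (x = -1; c = 15 equals 1+a-b for upper {-8, 6}: listed pattern). Exact value: \frac{91}{5}.

Key observation: t_0 = 1 here, and the parameter 6/5 appears in both the upper and lower lists and cancels (alongside the other common factor).
Adjacent-term ratio: r(k) = -1 * (k-8) (k+6) / [(k+15) (k+1)] - rational in k, leading ratio -1; with t_0 = 1, classification follows.


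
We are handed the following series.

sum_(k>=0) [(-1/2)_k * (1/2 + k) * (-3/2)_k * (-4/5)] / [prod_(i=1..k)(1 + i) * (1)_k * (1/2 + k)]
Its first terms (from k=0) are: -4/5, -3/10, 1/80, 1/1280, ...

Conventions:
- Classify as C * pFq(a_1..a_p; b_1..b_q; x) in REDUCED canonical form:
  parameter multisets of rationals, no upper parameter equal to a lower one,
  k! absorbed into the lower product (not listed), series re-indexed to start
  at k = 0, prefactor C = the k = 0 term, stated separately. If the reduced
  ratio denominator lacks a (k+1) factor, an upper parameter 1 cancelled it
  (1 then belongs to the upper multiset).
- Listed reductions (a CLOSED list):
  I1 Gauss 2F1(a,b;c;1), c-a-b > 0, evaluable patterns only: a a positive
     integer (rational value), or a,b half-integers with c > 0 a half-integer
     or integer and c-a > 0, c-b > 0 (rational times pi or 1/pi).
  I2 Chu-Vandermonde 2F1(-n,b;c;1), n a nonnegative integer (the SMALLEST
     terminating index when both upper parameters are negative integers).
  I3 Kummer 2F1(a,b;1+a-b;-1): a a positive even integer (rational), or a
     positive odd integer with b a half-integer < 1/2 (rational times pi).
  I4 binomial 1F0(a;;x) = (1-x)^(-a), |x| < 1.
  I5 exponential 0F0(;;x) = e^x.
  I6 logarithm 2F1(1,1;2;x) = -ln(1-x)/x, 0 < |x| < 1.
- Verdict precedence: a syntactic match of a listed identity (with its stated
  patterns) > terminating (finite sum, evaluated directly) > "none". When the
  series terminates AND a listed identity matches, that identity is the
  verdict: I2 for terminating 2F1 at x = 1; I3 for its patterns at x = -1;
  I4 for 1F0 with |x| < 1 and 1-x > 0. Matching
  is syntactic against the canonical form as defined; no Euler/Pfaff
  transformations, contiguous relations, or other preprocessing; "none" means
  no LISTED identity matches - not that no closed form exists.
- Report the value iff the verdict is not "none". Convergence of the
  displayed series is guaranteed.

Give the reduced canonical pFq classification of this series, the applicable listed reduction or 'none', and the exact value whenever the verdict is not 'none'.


Prefactor -4/5, argument 1: 2F1 with upper {-3/2, -1/2} over lower {2}. Verdict (x = 1): Gauss's theorem I1 (half-integer case) applies (x = 1; upper {-3/2, -1/2} half-integers, c = 2 in the evaluable pattern). Its exact value is (-256/75) / pi.

Structural cue: t_0 = -4/5 here, and (1)_k (prefactor -4/5) is k! itself.
Consecutive-term ratio: r(k) = 1 * (k-3/2) (k-1/2) / [(k+2) (k+1)] - poly over poly, x = 1 from leading terms; C = -4/5 at k = 0.


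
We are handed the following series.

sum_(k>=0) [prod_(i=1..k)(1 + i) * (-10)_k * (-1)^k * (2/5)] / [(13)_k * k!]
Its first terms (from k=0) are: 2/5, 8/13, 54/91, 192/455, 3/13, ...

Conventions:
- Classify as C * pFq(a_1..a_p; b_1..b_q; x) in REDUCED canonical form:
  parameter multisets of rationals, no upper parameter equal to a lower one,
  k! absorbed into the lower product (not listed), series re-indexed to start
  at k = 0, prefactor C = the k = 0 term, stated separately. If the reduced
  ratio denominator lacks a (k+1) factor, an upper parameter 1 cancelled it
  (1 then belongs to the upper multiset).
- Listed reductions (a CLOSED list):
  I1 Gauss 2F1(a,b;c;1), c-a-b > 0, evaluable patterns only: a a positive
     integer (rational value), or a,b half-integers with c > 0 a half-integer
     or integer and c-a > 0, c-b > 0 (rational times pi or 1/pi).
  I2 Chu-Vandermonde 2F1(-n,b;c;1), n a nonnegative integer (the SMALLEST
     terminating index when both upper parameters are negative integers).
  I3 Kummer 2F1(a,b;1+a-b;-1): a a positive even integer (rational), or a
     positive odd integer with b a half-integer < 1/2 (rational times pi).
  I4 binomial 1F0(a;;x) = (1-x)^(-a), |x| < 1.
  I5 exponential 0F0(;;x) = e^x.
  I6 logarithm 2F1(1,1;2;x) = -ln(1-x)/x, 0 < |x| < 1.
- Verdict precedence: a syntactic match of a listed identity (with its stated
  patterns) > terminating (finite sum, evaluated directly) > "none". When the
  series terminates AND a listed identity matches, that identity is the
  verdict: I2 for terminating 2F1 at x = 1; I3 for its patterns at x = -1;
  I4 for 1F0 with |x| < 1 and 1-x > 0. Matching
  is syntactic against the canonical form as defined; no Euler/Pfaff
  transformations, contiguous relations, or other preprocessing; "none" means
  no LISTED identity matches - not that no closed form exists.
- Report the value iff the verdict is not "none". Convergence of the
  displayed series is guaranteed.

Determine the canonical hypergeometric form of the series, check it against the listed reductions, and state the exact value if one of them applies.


At argument -1: a 2F1 with upper {-10, 2}, lower {13}, scaled by C = 2/5. Verdict: this is the Kummer evaluation I3 (x = -1; c = 13 equals 1+a-b for upper {-10, 2}: listed pattern). Hence: 12/5.

Key step: x = (-1) and the running product (prefactor 2/5) telescopes to a rising factorial.
Consecutive-term ratio: r(k) = (-1) * (k-10) (k+2) / [(k+13) (k+1)] - rational in k, leading ratio (-1); with t_0 = 2/5, classification follows.


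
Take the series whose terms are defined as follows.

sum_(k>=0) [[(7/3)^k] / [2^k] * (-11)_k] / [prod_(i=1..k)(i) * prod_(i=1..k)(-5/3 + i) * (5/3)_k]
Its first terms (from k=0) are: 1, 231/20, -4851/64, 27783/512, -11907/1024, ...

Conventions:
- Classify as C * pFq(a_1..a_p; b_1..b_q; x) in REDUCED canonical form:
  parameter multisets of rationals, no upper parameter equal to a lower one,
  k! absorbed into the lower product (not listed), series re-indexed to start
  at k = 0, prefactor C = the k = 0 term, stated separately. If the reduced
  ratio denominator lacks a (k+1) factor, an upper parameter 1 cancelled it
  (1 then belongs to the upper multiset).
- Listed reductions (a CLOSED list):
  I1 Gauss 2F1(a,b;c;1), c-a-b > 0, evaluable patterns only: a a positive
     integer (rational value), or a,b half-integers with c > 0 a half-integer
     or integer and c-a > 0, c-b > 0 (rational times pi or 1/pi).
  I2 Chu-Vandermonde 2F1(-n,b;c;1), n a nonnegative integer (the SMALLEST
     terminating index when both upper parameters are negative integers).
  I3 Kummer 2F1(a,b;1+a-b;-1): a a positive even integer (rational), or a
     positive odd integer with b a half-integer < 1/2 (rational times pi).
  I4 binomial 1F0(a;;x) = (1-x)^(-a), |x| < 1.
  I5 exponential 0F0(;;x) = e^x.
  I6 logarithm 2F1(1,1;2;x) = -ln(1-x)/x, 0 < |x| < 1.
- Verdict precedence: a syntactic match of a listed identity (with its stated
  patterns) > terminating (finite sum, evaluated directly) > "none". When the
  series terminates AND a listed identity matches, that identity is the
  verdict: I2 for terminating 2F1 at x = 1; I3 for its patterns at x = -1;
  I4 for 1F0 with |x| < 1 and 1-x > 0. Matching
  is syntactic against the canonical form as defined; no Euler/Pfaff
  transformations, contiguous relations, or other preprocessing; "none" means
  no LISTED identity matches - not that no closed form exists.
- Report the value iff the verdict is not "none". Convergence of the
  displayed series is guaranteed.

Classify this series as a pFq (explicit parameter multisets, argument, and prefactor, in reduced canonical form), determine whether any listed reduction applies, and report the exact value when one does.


The tell: with t_0 = 1, the two k-th powers (C = 1) combine into one argument.
Step ratio: r(k) = (7/6) * (k-11) / [(k-2/3) (k+5/3) (k+1)] - rational in k, leading ratio (7/6); with t_0 = 1, classification follows.

At argument 7/6: a 1F2 with upper {-11}, lower {-2/3, 5/3}, scaled by C = 1. Verdict: terminating - no listed pattern fits, but -11 in the upper list cuts the series at k = 11; direct evaluation. Sum: -801132221291197774585991/40779538996658176000000.


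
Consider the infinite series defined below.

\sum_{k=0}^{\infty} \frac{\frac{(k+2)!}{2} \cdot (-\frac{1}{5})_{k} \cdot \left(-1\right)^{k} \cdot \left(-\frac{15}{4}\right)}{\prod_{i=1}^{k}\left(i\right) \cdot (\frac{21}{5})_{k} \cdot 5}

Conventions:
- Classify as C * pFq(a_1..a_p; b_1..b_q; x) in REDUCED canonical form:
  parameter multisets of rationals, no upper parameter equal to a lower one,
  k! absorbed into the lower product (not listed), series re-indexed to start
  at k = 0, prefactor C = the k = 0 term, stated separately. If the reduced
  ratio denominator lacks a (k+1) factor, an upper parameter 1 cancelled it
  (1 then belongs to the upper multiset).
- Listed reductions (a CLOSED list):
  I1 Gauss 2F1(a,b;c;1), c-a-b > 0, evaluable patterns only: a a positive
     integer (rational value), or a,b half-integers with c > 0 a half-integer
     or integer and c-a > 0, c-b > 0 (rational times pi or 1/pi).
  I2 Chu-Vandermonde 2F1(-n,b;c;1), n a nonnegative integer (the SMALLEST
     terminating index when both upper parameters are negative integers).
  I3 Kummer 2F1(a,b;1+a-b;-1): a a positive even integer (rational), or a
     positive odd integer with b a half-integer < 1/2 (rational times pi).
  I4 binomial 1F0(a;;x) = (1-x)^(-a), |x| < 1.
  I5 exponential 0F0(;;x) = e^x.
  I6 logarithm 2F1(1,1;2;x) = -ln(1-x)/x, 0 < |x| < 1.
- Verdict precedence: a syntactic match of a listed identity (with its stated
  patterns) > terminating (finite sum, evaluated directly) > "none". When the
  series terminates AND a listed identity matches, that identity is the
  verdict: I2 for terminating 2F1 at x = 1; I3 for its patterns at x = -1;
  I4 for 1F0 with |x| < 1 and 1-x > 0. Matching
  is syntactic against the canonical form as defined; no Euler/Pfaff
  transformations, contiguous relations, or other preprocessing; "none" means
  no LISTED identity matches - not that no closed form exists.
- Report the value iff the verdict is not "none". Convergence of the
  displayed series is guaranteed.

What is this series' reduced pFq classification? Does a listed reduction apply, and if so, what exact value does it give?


This is -\frac{3}{4} * 2F1(-\frac{1}{5}, 3; \frac{21}{5}; -1) in reduced canonical form. Verdict: none (x = -1): each listed identity misses the multisets {-\frac{1}{5}, 3} ; {\frac{21}{5}}.

Key observation: t_0 = -\frac{3}{4} here, and the constant factors (C = -3/4, x = -1) combine into one prefactor.
Consecutive-term ratio: r(k) = -1 * (k-\frac{1}{5}) (k+3) / [(k+\frac{21}{5}) (k+1)] - rational in k. x = -1; t_0 = -\frac{3}{4}; negate the roots.


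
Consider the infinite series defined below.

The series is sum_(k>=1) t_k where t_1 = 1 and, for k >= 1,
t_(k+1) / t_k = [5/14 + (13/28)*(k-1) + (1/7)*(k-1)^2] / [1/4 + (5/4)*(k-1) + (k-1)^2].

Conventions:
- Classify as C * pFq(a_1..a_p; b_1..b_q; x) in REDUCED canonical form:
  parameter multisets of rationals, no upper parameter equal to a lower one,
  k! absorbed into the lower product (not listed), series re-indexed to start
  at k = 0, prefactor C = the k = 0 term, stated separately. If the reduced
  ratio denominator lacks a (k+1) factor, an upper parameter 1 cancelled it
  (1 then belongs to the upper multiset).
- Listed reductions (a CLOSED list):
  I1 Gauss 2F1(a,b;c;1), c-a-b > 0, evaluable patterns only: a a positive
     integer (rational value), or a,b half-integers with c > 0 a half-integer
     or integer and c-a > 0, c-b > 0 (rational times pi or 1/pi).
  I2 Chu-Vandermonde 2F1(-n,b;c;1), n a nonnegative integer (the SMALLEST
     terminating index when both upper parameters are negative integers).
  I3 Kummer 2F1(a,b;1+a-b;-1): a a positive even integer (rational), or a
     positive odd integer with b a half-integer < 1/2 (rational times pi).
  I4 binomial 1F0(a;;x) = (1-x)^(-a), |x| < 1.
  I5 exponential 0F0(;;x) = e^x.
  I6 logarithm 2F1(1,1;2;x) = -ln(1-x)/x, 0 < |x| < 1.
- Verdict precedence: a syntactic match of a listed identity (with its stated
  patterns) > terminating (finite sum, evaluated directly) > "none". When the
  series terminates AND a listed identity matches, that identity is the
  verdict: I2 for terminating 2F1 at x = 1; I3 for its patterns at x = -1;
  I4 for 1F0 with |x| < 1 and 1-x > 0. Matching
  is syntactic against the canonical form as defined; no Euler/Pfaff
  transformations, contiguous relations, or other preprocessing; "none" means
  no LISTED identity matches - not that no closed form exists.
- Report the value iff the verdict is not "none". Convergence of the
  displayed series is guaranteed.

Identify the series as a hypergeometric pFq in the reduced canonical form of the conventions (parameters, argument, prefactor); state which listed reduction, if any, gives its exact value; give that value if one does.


Structural cue: t_0 = 1 here, and roots of the ratio polynomials (prefactor 1) are the negated parameters.
Step ratio: r(k) = (1/7) * (k+5/4) (k+2) / [(k+1/4) (k+1)] - rational in k, leading ratio (1/7); with t_0 = 1, classification follows.

Prefactor 1, argument 1/7: 2F1 with upper {5/4, 2} over lower {1/4}. Verdict: none. A 2F1 with upper {5/4, 2} fits none of I1-I6 at x = 1/7; the sum runs forever.


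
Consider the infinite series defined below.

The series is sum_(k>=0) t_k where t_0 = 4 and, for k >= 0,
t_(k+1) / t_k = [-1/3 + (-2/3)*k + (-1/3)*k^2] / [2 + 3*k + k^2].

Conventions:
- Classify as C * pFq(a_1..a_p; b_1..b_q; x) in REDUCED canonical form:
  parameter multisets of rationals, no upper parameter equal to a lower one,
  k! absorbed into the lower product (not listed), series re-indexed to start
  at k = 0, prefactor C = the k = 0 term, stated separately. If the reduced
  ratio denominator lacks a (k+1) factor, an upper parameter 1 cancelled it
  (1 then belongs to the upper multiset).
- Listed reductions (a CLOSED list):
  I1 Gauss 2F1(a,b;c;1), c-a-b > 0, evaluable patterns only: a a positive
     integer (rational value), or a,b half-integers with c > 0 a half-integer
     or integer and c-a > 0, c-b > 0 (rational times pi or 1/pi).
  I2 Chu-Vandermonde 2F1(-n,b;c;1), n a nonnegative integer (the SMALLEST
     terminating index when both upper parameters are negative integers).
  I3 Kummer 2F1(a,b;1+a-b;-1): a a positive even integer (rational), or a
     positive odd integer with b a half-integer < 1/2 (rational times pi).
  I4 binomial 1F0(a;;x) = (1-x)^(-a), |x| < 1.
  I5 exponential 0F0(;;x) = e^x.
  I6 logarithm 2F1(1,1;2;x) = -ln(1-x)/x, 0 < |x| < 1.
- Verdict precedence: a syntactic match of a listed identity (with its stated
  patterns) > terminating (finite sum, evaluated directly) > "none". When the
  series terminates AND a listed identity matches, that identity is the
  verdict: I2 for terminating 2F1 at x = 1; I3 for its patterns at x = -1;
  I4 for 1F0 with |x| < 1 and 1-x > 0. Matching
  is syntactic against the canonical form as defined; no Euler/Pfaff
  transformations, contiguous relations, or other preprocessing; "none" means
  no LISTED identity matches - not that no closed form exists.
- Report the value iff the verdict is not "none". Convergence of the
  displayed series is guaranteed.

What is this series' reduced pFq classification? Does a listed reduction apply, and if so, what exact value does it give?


Canonical form: C = 4 times 2F1 with upper {1, 1}, lower {2}, x = -1/3. Verdict: the I6 logarithm reduction fires (the logarithm: parameters (1,1;2), x = -1/3). Value: 12 * ln(4/3).

Structural cue: from the first term 4: the expanded ratio factors over Q; C = 4, roots give parameters.
Term ratio: r(k) = (-1/3) * (k+1) (k+1) / [(k+2) (k+1)] ; factor over Q: parameters, x = (-1/3), and C = 4.


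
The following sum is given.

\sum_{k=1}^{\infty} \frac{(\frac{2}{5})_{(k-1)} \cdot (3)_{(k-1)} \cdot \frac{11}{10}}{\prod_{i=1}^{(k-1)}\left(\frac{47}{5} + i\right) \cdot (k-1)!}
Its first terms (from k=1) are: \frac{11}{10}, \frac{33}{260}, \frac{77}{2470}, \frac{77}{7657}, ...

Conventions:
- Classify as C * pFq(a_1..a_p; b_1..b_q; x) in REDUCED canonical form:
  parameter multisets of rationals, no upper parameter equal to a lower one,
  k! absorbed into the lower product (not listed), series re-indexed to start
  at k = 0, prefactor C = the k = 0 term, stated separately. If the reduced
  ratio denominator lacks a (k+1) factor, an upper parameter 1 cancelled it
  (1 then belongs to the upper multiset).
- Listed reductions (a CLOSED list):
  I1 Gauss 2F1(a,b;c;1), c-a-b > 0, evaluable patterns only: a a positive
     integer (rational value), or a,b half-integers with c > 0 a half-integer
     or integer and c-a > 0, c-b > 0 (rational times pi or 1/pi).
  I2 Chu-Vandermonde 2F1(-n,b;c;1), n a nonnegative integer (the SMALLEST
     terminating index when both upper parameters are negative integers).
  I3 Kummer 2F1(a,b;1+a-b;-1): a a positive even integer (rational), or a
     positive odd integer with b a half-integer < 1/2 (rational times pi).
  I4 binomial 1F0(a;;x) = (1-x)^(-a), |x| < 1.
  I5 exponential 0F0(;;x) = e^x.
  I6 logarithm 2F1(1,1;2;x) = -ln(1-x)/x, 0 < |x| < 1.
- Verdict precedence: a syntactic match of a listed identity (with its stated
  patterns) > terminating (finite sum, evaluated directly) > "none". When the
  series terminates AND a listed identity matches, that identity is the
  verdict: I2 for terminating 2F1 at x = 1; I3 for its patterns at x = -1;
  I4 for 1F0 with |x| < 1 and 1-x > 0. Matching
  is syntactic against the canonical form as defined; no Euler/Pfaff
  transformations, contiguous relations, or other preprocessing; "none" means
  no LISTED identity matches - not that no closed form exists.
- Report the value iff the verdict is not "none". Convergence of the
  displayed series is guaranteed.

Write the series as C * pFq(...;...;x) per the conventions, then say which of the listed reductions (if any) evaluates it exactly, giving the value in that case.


Classification (C = \frac{11}{10}): 2F1 with upper {\frac{2}{5}, 3}, lower {\frac{52}{5}}, argument x = 1. Verdict: the Gauss summation I1 fires (x = 1: the Gamma ratio telescopes since c-a-b = 7 > 0 and a = 3 in Z>0). Value: \frac{19129}{15000}.

First insight: x = 1 and the lower running product (C = 11/10) is a rising factorial.
Adjacent-term ratio: r(k) = 1 * (k+\frac{2}{5}) (k+3) / [(k+\frac{52}{5}) (k+1)] - rational; roots negated = parameters, x = 1, C = \frac{11}{10}.


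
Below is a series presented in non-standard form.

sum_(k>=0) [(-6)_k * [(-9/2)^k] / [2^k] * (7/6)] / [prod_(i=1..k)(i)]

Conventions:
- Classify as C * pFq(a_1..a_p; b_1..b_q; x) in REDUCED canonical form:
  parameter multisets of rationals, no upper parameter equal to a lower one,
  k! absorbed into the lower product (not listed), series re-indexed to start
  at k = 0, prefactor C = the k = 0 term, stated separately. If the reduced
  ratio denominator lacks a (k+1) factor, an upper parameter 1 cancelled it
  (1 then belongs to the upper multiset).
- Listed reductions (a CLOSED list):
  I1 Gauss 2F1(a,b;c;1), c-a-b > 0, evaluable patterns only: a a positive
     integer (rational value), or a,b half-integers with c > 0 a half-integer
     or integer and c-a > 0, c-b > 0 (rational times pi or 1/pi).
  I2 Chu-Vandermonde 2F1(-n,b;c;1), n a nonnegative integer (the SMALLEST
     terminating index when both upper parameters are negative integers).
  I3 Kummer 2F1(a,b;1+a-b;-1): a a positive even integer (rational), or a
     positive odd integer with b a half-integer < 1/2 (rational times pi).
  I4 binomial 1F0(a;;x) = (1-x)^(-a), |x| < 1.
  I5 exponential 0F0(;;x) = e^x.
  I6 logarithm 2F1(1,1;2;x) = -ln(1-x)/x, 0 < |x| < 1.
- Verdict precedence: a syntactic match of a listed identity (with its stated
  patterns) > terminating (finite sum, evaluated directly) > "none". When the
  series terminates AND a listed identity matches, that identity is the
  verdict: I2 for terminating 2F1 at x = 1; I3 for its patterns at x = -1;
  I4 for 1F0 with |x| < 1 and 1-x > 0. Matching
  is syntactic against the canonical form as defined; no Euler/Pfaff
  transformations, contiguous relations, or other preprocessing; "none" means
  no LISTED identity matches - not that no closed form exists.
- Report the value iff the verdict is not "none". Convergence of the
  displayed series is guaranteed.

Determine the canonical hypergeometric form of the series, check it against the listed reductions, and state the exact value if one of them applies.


Key observation: from the first term 7/6: the two k-th powers (C = 7/6) combine into one argument.
Adjacent-term ratio: r(k) = (-9/4) * (k-6) / [(k+1)] ; factor over Q: parameters, x = (-9/4), and C = 7/6.

With C = 7/6: the canonical form is 1F0(-6; -; -9/4). Verdict: terminating - upper -6 stops the sum at k = 6; the 7 terms are added exactly. Value: 33787663/24576.


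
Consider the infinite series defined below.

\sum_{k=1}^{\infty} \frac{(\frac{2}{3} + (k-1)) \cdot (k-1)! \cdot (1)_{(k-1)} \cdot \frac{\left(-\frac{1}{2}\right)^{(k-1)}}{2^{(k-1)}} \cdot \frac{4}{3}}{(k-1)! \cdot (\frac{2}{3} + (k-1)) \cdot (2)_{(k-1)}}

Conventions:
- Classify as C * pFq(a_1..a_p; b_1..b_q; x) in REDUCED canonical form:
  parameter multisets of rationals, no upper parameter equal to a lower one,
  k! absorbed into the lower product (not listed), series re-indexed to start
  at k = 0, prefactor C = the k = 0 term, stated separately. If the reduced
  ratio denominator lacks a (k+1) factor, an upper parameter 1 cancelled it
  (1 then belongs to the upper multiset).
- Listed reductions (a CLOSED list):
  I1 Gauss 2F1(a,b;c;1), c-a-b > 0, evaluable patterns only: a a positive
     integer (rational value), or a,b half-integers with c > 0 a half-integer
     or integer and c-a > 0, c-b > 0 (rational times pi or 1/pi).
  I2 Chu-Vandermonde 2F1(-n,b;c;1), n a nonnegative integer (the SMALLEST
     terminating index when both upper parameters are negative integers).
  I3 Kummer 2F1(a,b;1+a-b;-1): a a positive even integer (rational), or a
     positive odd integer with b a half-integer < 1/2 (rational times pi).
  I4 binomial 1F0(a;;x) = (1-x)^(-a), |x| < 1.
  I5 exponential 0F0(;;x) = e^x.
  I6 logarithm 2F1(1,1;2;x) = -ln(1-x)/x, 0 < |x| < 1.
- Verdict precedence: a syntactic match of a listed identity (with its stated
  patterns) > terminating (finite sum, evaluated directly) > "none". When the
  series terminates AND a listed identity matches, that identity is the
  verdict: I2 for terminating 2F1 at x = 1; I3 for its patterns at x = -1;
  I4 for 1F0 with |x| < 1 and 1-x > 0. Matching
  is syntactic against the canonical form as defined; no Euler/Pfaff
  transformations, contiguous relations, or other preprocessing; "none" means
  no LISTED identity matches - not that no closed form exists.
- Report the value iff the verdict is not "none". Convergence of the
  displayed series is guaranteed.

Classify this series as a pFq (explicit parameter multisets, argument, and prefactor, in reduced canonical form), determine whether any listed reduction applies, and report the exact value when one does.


Key observation: from the first term \frac{4}{3}: the factorial ratio (C = 4/3) (k+a-1)!/(a-1)! is a rising factorial (a)_k.
Consecutive-term ratio: r(k) = -\frac{1}{4} * (k+1) (k+1) / [(k+2) (k+1)] - rational in k. x = -\frac{1}{4}; t_0 = \frac{4}{3}; negate the roots.

With C = \frac{4}{3}: the canonical form is 2F1(1, 1; 2; -\frac{1}{4}). Verdict: logarithm (I6) applies (the logarithm: parameters (1,1;2), x = -\frac{1}{4}). Exact value: \frac{16}{3} \cdot \ln\left(\frac{5}{4}\right).
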